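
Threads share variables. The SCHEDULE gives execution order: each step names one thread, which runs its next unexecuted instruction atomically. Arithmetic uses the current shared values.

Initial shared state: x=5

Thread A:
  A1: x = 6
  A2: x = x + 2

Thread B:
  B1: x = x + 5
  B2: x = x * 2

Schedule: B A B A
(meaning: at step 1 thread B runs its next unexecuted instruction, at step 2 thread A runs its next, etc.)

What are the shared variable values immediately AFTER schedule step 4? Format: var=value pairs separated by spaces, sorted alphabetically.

Answer: x=14

Derivation:
Step 1: thread B executes B1 (x = x + 5). Shared: x=10. PCs: A@0 B@1
Step 2: thread A executes A1 (x = 6). Shared: x=6. PCs: A@1 B@1
Step 3: thread B executes B2 (x = x * 2). Shared: x=12. PCs: A@1 B@2
Step 4: thread A executes A2 (x = x + 2). Shared: x=14. PCs: A@2 B@2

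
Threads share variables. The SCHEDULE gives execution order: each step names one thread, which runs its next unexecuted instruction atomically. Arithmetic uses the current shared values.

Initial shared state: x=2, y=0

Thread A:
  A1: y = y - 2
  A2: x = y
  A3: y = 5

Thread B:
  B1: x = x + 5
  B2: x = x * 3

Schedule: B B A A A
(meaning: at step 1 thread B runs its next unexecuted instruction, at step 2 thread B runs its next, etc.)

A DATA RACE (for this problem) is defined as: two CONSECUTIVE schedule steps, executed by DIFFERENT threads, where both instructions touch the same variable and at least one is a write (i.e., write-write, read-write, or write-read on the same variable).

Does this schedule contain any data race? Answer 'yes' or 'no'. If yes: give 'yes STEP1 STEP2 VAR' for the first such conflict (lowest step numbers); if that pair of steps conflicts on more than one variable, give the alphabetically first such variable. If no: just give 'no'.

Answer: no

Derivation:
Steps 1,2: same thread (B). No race.
Steps 2,3: B(r=x,w=x) vs A(r=y,w=y). No conflict.
Steps 3,4: same thread (A). No race.
Steps 4,5: same thread (A). No race.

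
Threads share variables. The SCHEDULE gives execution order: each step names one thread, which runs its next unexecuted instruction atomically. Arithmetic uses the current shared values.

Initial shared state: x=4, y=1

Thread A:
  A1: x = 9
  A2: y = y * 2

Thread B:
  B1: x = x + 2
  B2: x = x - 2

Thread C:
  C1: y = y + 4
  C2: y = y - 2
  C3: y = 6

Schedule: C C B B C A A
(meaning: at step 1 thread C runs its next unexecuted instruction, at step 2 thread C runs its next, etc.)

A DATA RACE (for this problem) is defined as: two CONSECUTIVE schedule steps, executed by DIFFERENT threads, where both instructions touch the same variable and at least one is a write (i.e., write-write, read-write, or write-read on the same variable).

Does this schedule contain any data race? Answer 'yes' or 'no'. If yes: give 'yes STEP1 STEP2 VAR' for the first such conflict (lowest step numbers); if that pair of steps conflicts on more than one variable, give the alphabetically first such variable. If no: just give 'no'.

Steps 1,2: same thread (C). No race.
Steps 2,3: C(r=y,w=y) vs B(r=x,w=x). No conflict.
Steps 3,4: same thread (B). No race.
Steps 4,5: B(r=x,w=x) vs C(r=-,w=y). No conflict.
Steps 5,6: C(r=-,w=y) vs A(r=-,w=x). No conflict.
Steps 6,7: same thread (A). No race.

Answer: no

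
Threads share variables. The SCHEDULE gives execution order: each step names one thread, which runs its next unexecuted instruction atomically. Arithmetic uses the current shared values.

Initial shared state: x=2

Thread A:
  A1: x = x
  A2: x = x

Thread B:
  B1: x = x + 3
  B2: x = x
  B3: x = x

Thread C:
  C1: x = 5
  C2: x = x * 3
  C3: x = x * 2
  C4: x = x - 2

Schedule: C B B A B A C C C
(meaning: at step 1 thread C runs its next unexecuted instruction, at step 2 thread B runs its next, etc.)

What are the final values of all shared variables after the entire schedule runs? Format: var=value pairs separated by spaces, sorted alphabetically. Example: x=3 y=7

Step 1: thread C executes C1 (x = 5). Shared: x=5. PCs: A@0 B@0 C@1
Step 2: thread B executes B1 (x = x + 3). Shared: x=8. PCs: A@0 B@1 C@1
Step 3: thread B executes B2 (x = x). Shared: x=8. PCs: A@0 B@2 C@1
Step 4: thread A executes A1 (x = x). Shared: x=8. PCs: A@1 B@2 C@1
Step 5: thread B executes B3 (x = x). Shared: x=8. PCs: A@1 B@3 C@1
Step 6: thread A executes A2 (x = x). Shared: x=8. PCs: A@2 B@3 C@1
Step 7: thread C executes C2 (x = x * 3). Shared: x=24. PCs: A@2 B@3 C@2
Step 8: thread C executes C3 (x = x * 2). Shared: x=48. PCs: A@2 B@3 C@3
Step 9: thread C executes C4 (x = x - 2). Shared: x=46. PCs: A@2 B@3 C@4

Answer: x=46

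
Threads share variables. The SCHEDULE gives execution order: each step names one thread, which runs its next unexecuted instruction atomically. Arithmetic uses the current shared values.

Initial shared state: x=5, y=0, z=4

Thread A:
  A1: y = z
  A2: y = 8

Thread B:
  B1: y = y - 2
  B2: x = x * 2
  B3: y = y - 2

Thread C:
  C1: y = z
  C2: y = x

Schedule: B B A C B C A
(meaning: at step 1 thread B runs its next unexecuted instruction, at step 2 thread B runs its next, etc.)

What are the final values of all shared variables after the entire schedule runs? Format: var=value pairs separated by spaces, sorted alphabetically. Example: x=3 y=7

Step 1: thread B executes B1 (y = y - 2). Shared: x=5 y=-2 z=4. PCs: A@0 B@1 C@0
Step 2: thread B executes B2 (x = x * 2). Shared: x=10 y=-2 z=4. PCs: A@0 B@2 C@0
Step 3: thread A executes A1 (y = z). Shared: x=10 y=4 z=4. PCs: A@1 B@2 C@0
Step 4: thread C executes C1 (y = z). Shared: x=10 y=4 z=4. PCs: A@1 B@2 C@1
Step 5: thread B executes B3 (y = y - 2). Shared: x=10 y=2 z=4. PCs: A@1 B@3 C@1
Step 6: thread C executes C2 (y = x). Shared: x=10 y=10 z=4. PCs: A@1 B@3 C@2
Step 7: thread A executes A2 (y = 8). Shared: x=10 y=8 z=4. PCs: A@2 B@3 C@2

Answer: x=10 y=8 z=4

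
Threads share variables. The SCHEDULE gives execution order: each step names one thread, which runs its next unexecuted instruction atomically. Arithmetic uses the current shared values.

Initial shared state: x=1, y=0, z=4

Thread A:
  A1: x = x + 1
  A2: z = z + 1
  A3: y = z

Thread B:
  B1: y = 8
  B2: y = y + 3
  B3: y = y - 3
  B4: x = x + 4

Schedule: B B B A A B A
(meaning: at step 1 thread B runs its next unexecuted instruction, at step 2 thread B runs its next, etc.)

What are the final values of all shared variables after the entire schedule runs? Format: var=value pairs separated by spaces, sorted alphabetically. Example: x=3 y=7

Step 1: thread B executes B1 (y = 8). Shared: x=1 y=8 z=4. PCs: A@0 B@1
Step 2: thread B executes B2 (y = y + 3). Shared: x=1 y=11 z=4. PCs: A@0 B@2
Step 3: thread B executes B3 (y = y - 3). Shared: x=1 y=8 z=4. PCs: A@0 B@3
Step 4: thread A executes A1 (x = x + 1). Shared: x=2 y=8 z=4. PCs: A@1 B@3
Step 5: thread A executes A2 (z = z + 1). Shared: x=2 y=8 z=5. PCs: A@2 B@3
Step 6: thread B executes B4 (x = x + 4). Shared: x=6 y=8 z=5. PCs: A@2 B@4
Step 7: thread A executes A3 (y = z). Shared: x=6 y=5 z=5. PCs: A@3 B@4

Answer: x=6 y=5 z=5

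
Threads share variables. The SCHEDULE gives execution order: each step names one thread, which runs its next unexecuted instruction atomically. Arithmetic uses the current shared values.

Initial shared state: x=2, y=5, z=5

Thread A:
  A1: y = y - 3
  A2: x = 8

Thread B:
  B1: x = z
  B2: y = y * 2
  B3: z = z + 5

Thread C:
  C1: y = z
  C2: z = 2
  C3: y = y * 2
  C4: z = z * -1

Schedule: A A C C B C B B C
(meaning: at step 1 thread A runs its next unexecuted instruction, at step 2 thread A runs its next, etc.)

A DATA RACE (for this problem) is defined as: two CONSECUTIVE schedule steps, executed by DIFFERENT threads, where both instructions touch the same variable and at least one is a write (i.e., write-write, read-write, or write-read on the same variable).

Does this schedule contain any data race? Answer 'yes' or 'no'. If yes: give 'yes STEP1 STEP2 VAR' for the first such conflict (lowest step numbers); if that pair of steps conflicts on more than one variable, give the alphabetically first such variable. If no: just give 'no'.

Steps 1,2: same thread (A). No race.
Steps 2,3: A(r=-,w=x) vs C(r=z,w=y). No conflict.
Steps 3,4: same thread (C). No race.
Steps 4,5: C(z = 2) vs B(x = z). RACE on z (W-R).
Steps 5,6: B(r=z,w=x) vs C(r=y,w=y). No conflict.
Steps 6,7: C(y = y * 2) vs B(y = y * 2). RACE on y (W-W).
Steps 7,8: same thread (B). No race.
Steps 8,9: B(z = z + 5) vs C(z = z * -1). RACE on z (W-W).
First conflict at steps 4,5.

Answer: yes 4 5 z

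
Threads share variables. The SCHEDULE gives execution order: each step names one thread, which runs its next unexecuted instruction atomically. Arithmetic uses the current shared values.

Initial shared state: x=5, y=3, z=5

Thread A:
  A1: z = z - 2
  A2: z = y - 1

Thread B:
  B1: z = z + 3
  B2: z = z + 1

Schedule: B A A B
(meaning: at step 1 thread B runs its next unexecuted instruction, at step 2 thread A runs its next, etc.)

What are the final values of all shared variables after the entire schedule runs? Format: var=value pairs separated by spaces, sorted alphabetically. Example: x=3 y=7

Step 1: thread B executes B1 (z = z + 3). Shared: x=5 y=3 z=8. PCs: A@0 B@1
Step 2: thread A executes A1 (z = z - 2). Shared: x=5 y=3 z=6. PCs: A@1 B@1
Step 3: thread A executes A2 (z = y - 1). Shared: x=5 y=3 z=2. PCs: A@2 B@1
Step 4: thread B executes B2 (z = z + 1). Shared: x=5 y=3 z=3. PCs: A@2 B@2

Answer: x=5 y=3 z=3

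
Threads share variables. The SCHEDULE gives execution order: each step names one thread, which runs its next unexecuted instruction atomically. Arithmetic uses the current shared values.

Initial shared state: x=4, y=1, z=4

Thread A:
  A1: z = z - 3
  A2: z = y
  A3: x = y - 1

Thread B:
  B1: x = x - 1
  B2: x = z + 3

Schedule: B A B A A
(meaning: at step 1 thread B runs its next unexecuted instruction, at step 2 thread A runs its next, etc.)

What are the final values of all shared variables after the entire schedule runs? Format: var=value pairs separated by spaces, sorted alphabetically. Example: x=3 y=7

Step 1: thread B executes B1 (x = x - 1). Shared: x=3 y=1 z=4. PCs: A@0 B@1
Step 2: thread A executes A1 (z = z - 3). Shared: x=3 y=1 z=1. PCs: A@1 B@1
Step 3: thread B executes B2 (x = z + 3). Shared: x=4 y=1 z=1. PCs: A@1 B@2
Step 4: thread A executes A2 (z = y). Shared: x=4 y=1 z=1. PCs: A@2 B@2
Step 5: thread A executes A3 (x = y - 1). Shared: x=0 y=1 z=1. PCs: A@3 B@2

Answer: x=0 y=1 z=1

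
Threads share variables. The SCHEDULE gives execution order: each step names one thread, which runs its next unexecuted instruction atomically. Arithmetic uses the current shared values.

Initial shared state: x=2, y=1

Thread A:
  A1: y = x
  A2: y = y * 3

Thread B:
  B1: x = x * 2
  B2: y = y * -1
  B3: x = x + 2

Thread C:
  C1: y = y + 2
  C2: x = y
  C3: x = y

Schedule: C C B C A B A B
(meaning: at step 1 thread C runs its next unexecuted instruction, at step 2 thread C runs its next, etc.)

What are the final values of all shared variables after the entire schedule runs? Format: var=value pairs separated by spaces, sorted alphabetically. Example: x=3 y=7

Step 1: thread C executes C1 (y = y + 2). Shared: x=2 y=3. PCs: A@0 B@0 C@1
Step 2: thread C executes C2 (x = y). Shared: x=3 y=3. PCs: A@0 B@0 C@2
Step 3: thread B executes B1 (x = x * 2). Shared: x=6 y=3. PCs: A@0 B@1 C@2
Step 4: thread C executes C3 (x = y). Shared: x=3 y=3. PCs: A@0 B@1 C@3
Step 5: thread A executes A1 (y = x). Shared: x=3 y=3. PCs: A@1 B@1 C@3
Step 6: thread B executes B2 (y = y * -1). Shared: x=3 y=-3. PCs: A@1 B@2 C@3
Step 7: thread A executes A2 (y = y * 3). Shared: x=3 y=-9. PCs: A@2 B@2 C@3
Step 8: thread B executes B3 (x = x + 2). Shared: x=5 y=-9. PCs: A@2 B@3 C@3

Answer: x=5 y=-9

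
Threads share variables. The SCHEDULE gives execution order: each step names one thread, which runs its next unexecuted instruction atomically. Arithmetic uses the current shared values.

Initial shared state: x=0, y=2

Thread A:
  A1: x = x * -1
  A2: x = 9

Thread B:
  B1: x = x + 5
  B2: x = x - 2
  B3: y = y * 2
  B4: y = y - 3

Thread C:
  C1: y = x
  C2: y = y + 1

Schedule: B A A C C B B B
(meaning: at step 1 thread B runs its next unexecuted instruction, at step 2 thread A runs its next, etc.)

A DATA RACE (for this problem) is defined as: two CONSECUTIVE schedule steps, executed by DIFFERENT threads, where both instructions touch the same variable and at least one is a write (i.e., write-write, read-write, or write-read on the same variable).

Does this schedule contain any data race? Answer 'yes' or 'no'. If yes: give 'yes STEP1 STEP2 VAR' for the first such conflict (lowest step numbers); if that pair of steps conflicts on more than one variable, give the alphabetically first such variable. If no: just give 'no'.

Steps 1,2: B(x = x + 5) vs A(x = x * -1). RACE on x (W-W).
Steps 2,3: same thread (A). No race.
Steps 3,4: A(x = 9) vs C(y = x). RACE on x (W-R).
Steps 4,5: same thread (C). No race.
Steps 5,6: C(r=y,w=y) vs B(r=x,w=x). No conflict.
Steps 6,7: same thread (B). No race.
Steps 7,8: same thread (B). No race.
First conflict at steps 1,2.

Answer: yes 1 2 x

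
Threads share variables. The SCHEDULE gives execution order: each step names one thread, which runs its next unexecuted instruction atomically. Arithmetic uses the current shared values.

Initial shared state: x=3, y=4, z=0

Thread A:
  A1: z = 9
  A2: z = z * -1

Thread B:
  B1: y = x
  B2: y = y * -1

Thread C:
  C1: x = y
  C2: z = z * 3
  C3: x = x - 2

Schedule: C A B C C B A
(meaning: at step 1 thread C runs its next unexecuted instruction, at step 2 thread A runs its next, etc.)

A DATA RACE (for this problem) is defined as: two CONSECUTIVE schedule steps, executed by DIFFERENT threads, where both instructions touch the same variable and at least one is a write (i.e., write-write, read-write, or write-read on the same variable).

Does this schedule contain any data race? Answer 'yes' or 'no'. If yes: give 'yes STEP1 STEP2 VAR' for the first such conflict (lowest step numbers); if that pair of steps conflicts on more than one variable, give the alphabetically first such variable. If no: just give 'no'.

Steps 1,2: C(r=y,w=x) vs A(r=-,w=z). No conflict.
Steps 2,3: A(r=-,w=z) vs B(r=x,w=y). No conflict.
Steps 3,4: B(r=x,w=y) vs C(r=z,w=z). No conflict.
Steps 4,5: same thread (C). No race.
Steps 5,6: C(r=x,w=x) vs B(r=y,w=y). No conflict.
Steps 6,7: B(r=y,w=y) vs A(r=z,w=z). No conflict.

Answer: no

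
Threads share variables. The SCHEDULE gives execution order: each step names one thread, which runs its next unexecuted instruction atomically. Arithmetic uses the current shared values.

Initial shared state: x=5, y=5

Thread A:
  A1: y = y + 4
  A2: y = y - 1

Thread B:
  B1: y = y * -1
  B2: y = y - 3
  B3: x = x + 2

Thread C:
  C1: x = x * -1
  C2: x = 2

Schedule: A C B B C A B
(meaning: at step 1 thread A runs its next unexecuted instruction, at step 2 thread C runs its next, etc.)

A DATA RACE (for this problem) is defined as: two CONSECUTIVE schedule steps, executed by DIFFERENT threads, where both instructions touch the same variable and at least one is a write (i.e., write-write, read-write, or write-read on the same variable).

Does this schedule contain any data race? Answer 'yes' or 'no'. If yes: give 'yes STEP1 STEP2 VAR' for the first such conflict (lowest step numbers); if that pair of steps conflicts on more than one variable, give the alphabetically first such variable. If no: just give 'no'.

Steps 1,2: A(r=y,w=y) vs C(r=x,w=x). No conflict.
Steps 2,3: C(r=x,w=x) vs B(r=y,w=y). No conflict.
Steps 3,4: same thread (B). No race.
Steps 4,5: B(r=y,w=y) vs C(r=-,w=x). No conflict.
Steps 5,6: C(r=-,w=x) vs A(r=y,w=y). No conflict.
Steps 6,7: A(r=y,w=y) vs B(r=x,w=x). No conflict.

Answer: no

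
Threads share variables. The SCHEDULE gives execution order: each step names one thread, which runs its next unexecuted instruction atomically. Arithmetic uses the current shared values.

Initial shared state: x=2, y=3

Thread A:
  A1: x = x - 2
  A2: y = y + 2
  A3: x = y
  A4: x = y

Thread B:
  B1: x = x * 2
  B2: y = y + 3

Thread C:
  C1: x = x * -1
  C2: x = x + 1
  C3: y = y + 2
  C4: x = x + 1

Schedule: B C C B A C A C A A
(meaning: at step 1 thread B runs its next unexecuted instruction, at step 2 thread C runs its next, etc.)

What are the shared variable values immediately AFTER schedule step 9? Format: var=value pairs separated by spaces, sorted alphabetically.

Answer: x=10 y=10

Derivation:
Step 1: thread B executes B1 (x = x * 2). Shared: x=4 y=3. PCs: A@0 B@1 C@0
Step 2: thread C executes C1 (x = x * -1). Shared: x=-4 y=3. PCs: A@0 B@1 C@1
Step 3: thread C executes C2 (x = x + 1). Shared: x=-3 y=3. PCs: A@0 B@1 C@2
Step 4: thread B executes B2 (y = y + 3). Shared: x=-3 y=6. PCs: A@0 B@2 C@2
Step 5: thread A executes A1 (x = x - 2). Shared: x=-5 y=6. PCs: A@1 B@2 C@2
Step 6: thread C executes C3 (y = y + 2). Shared: x=-5 y=8. PCs: A@1 B@2 C@3
Step 7: thread A executes A2 (y = y + 2). Shared: x=-5 y=10. PCs: A@2 B@2 C@3
Step 8: thread C executes C4 (x = x + 1). Shared: x=-4 y=10. PCs: A@2 B@2 C@4
Step 9: thread A executes A3 (x = y). Shared: x=10 y=10. PCs: A@3 B@2 C@4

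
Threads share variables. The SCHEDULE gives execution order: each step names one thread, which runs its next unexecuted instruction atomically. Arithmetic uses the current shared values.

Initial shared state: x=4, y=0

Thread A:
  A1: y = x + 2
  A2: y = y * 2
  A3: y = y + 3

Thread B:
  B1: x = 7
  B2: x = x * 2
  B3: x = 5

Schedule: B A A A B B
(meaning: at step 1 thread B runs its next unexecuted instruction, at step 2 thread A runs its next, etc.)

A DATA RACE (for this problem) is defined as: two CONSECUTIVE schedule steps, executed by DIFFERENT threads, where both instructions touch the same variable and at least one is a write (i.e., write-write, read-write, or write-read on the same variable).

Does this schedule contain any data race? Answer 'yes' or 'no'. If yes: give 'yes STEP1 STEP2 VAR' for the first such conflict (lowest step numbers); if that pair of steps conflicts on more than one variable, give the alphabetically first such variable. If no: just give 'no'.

Steps 1,2: B(x = 7) vs A(y = x + 2). RACE on x (W-R).
Steps 2,3: same thread (A). No race.
Steps 3,4: same thread (A). No race.
Steps 4,5: A(r=y,w=y) vs B(r=x,w=x). No conflict.
Steps 5,6: same thread (B). No race.
First conflict at steps 1,2.

Answer: yes 1 2 x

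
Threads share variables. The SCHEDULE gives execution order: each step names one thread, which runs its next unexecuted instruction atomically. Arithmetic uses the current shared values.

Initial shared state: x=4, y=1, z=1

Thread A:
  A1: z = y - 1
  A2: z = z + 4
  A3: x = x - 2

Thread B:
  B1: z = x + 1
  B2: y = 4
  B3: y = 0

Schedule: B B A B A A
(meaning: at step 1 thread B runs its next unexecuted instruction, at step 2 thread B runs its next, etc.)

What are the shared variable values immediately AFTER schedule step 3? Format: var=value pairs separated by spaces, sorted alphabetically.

Answer: x=4 y=4 z=3

Derivation:
Step 1: thread B executes B1 (z = x + 1). Shared: x=4 y=1 z=5. PCs: A@0 B@1
Step 2: thread B executes B2 (y = 4). Shared: x=4 y=4 z=5. PCs: A@0 B@2
Step 3: thread A executes A1 (z = y - 1). Shared: x=4 y=4 z=3. PCs: A@1 B@2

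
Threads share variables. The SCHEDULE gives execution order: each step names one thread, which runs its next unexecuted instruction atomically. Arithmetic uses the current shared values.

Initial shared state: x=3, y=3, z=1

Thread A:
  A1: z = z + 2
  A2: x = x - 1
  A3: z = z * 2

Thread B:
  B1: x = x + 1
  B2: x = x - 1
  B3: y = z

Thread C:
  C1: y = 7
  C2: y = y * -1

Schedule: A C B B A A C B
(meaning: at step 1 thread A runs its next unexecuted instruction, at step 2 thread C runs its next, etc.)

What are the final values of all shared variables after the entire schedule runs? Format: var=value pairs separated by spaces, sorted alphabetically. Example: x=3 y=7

Answer: x=2 y=6 z=6

Derivation:
Step 1: thread A executes A1 (z = z + 2). Shared: x=3 y=3 z=3. PCs: A@1 B@0 C@0
Step 2: thread C executes C1 (y = 7). Shared: x=3 y=7 z=3. PCs: A@1 B@0 C@1
Step 3: thread B executes B1 (x = x + 1). Shared: x=4 y=7 z=3. PCs: A@1 B@1 C@1
Step 4: thread B executes B2 (x = x - 1). Shared: x=3 y=7 z=3. PCs: A@1 B@2 C@1
Step 5: thread A executes A2 (x = x - 1). Shared: x=2 y=7 z=3. PCs: A@2 B@2 C@1
Step 6: thread A executes A3 (z = z * 2). Shared: x=2 y=7 z=6. PCs: A@3 B@2 C@1
Step 7: thread C executes C2 (y = y * -1). Shared: x=2 y=-7 z=6. PCs: A@3 B@2 C@2
Step 8: thread B executes B3 (y = z). Shared: x=2 y=6 z=6. PCs: A@3 B@3 C@2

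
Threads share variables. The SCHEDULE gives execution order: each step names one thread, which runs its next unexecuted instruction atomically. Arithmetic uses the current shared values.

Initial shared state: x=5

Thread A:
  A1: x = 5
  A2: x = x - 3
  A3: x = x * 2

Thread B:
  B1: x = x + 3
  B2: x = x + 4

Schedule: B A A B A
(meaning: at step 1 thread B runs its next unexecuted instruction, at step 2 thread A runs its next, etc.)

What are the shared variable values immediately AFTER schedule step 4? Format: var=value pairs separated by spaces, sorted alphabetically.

Answer: x=6

Derivation:
Step 1: thread B executes B1 (x = x + 3). Shared: x=8. PCs: A@0 B@1
Step 2: thread A executes A1 (x = 5). Shared: x=5. PCs: A@1 B@1
Step 3: thread A executes A2 (x = x - 3). Shared: x=2. PCs: A@2 B@1
Step 4: thread B executes B2 (x = x + 4). Shared: x=6. PCs: A@2 B@2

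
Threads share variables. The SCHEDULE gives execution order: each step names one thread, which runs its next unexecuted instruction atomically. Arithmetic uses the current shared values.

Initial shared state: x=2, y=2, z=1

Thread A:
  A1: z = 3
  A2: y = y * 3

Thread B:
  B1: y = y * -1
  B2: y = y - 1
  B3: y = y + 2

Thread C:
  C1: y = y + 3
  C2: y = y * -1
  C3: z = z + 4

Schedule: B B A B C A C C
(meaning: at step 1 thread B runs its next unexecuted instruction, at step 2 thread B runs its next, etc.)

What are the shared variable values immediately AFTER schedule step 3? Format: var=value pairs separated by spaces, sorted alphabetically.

Step 1: thread B executes B1 (y = y * -1). Shared: x=2 y=-2 z=1. PCs: A@0 B@1 C@0
Step 2: thread B executes B2 (y = y - 1). Shared: x=2 y=-3 z=1. PCs: A@0 B@2 C@0
Step 3: thread A executes A1 (z = 3). Shared: x=2 y=-3 z=3. PCs: A@1 B@2 C@0

Answer: x=2 y=-3 z=3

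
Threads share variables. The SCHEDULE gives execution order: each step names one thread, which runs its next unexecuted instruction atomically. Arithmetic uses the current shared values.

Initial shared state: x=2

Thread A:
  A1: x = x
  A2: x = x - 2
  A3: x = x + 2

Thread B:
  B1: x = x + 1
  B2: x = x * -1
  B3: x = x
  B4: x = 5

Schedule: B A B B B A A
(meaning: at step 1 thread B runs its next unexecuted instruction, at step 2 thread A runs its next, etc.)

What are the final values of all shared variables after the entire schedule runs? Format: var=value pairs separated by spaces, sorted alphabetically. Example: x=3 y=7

Step 1: thread B executes B1 (x = x + 1). Shared: x=3. PCs: A@0 B@1
Step 2: thread A executes A1 (x = x). Shared: x=3. PCs: A@1 B@1
Step 3: thread B executes B2 (x = x * -1). Shared: x=-3. PCs: A@1 B@2
Step 4: thread B executes B3 (x = x). Shared: x=-3. PCs: A@1 B@3
Step 5: thread B executes B4 (x = 5). Shared: x=5. PCs: A@1 B@4
Step 6: thread A executes A2 (x = x - 2). Shared: x=3. PCs: A@2 B@4
Step 7: thread A executes A3 (x = x + 2). Shared: x=5. PCs: A@3 B@4

Answer: x=5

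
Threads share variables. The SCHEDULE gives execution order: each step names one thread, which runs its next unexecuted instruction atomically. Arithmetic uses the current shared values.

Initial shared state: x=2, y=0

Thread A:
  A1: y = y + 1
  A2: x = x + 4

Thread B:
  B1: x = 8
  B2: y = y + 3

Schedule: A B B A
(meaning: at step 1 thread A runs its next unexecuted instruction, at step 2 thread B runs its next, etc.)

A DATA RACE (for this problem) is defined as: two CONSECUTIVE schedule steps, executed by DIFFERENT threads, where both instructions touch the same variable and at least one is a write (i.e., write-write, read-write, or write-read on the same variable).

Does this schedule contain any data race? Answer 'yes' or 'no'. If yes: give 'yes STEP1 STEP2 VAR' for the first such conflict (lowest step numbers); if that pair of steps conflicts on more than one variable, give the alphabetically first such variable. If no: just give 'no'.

Steps 1,2: A(r=y,w=y) vs B(r=-,w=x). No conflict.
Steps 2,3: same thread (B). No race.
Steps 3,4: B(r=y,w=y) vs A(r=x,w=x). No conflict.

Answer: no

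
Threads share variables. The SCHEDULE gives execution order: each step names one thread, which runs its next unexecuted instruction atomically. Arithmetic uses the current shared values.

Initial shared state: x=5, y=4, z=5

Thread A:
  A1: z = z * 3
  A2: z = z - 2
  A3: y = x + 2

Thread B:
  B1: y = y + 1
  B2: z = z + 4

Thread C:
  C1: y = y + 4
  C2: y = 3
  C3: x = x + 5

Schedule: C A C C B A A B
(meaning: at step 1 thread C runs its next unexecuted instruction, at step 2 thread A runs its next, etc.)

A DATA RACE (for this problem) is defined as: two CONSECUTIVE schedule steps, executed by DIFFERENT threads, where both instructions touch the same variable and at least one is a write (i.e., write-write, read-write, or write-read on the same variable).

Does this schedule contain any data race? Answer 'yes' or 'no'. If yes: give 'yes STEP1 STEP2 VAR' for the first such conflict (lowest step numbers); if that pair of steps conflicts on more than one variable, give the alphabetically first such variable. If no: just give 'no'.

Answer: no

Derivation:
Steps 1,2: C(r=y,w=y) vs A(r=z,w=z). No conflict.
Steps 2,3: A(r=z,w=z) vs C(r=-,w=y). No conflict.
Steps 3,4: same thread (C). No race.
Steps 4,5: C(r=x,w=x) vs B(r=y,w=y). No conflict.
Steps 5,6: B(r=y,w=y) vs A(r=z,w=z). No conflict.
Steps 6,7: same thread (A). No race.
Steps 7,8: A(r=x,w=y) vs B(r=z,w=z). No conflict.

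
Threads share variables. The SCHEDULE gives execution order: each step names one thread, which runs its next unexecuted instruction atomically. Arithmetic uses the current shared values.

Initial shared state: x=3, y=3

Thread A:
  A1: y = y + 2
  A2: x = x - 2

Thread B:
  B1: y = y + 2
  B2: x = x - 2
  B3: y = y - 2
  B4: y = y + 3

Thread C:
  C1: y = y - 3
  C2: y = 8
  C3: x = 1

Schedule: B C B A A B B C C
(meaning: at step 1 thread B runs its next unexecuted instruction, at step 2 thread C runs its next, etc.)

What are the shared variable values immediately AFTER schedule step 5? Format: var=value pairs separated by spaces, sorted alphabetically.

Step 1: thread B executes B1 (y = y + 2). Shared: x=3 y=5. PCs: A@0 B@1 C@0
Step 2: thread C executes C1 (y = y - 3). Shared: x=3 y=2. PCs: A@0 B@1 C@1
Step 3: thread B executes B2 (x = x - 2). Shared: x=1 y=2. PCs: A@0 B@2 C@1
Step 4: thread A executes A1 (y = y + 2). Shared: x=1 y=4. PCs: A@1 B@2 C@1
Step 5: thread A executes A2 (x = x - 2). Shared: x=-1 y=4. PCs: A@2 B@2 C@1

Answer: x=-1 y=4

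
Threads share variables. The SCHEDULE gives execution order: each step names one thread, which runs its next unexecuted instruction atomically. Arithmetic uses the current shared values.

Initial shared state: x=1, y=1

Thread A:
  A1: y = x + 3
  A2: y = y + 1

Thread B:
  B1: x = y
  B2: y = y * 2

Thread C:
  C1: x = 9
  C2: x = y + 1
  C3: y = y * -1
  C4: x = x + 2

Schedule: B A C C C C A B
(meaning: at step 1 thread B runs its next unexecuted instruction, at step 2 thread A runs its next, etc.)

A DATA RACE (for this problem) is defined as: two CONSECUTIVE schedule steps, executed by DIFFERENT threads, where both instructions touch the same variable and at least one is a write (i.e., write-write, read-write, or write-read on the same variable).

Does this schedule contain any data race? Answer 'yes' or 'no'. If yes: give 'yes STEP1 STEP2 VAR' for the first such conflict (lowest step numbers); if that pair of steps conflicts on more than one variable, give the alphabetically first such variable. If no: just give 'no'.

Steps 1,2: B(x = y) vs A(y = x + 3). RACE on x (W-R), y (R-W). Multiple vars; alphabetically first is x.
Steps 2,3: A(y = x + 3) vs C(x = 9). RACE on x (R-W).
Steps 3,4: same thread (C). No race.
Steps 4,5: same thread (C). No race.
Steps 5,6: same thread (C). No race.
Steps 6,7: C(r=x,w=x) vs A(r=y,w=y). No conflict.
Steps 7,8: A(y = y + 1) vs B(y = y * 2). RACE on y (W-W).
First conflict at steps 1,2.

Answer: yes 1 2 x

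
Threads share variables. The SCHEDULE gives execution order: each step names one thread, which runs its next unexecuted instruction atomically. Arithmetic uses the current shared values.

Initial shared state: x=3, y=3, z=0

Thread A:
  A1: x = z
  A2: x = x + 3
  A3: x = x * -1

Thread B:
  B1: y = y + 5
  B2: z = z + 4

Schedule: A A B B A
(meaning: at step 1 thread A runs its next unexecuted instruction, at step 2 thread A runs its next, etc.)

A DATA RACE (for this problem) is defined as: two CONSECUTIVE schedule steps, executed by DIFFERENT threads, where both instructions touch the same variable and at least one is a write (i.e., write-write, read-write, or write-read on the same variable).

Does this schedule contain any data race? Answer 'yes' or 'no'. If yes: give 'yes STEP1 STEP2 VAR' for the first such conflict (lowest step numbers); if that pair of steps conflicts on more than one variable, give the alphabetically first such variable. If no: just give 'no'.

Answer: no

Derivation:
Steps 1,2: same thread (A). No race.
Steps 2,3: A(r=x,w=x) vs B(r=y,w=y). No conflict.
Steps 3,4: same thread (B). No race.
Steps 4,5: B(r=z,w=z) vs A(r=x,w=x). No conflict.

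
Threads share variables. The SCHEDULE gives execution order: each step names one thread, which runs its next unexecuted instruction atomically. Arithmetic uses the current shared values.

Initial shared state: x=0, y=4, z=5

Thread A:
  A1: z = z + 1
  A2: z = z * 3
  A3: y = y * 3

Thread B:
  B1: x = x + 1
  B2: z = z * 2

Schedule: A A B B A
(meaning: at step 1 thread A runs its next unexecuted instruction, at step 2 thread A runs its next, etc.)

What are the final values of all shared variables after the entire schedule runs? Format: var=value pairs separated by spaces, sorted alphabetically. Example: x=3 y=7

Step 1: thread A executes A1 (z = z + 1). Shared: x=0 y=4 z=6. PCs: A@1 B@0
Step 2: thread A executes A2 (z = z * 3). Shared: x=0 y=4 z=18. PCs: A@2 B@0
Step 3: thread B executes B1 (x = x + 1). Shared: x=1 y=4 z=18. PCs: A@2 B@1
Step 4: thread B executes B2 (z = z * 2). Shared: x=1 y=4 z=36. PCs: A@2 B@2
Step 5: thread A executes A3 (y = y * 3). Shared: x=1 y=12 z=36. PCs: A@3 B@2

Answer: x=1 y=12 z=36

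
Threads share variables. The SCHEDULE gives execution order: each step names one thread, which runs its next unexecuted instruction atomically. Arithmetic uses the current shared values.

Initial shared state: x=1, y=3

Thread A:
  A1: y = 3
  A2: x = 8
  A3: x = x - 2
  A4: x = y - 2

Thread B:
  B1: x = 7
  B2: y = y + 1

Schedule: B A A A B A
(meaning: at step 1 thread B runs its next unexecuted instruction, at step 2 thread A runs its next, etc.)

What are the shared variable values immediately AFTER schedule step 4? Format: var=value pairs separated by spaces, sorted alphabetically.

Answer: x=6 y=3

Derivation:
Step 1: thread B executes B1 (x = 7). Shared: x=7 y=3. PCs: A@0 B@1
Step 2: thread A executes A1 (y = 3). Shared: x=7 y=3. PCs: A@1 B@1
Step 3: thread A executes A2 (x = 8). Shared: x=8 y=3. PCs: A@2 B@1
Step 4: thread A executes A3 (x = x - 2). Shared: x=6 y=3. PCs: A@3 B@1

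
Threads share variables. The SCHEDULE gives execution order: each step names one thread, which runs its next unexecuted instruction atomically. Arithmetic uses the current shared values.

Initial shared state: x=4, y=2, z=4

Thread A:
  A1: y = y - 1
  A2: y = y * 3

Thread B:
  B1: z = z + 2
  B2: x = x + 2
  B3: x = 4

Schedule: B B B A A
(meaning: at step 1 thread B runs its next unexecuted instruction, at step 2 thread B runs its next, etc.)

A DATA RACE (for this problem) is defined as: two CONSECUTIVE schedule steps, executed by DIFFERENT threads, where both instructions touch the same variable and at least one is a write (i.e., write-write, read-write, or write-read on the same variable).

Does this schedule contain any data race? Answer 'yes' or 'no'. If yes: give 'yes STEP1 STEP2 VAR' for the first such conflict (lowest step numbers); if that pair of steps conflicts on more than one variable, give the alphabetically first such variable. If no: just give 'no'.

Steps 1,2: same thread (B). No race.
Steps 2,3: same thread (B). No race.
Steps 3,4: B(r=-,w=x) vs A(r=y,w=y). No conflict.
Steps 4,5: same thread (A). No race.

Answer: no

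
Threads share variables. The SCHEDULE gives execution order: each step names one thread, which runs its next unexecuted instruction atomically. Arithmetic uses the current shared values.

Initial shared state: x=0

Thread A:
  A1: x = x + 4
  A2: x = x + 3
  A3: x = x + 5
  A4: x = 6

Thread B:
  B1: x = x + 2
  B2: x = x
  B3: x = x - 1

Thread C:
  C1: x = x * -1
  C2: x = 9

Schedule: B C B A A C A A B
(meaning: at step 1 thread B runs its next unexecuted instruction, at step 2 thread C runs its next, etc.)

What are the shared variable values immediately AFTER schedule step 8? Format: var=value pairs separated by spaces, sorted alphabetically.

Answer: x=6

Derivation:
Step 1: thread B executes B1 (x = x + 2). Shared: x=2. PCs: A@0 B@1 C@0
Step 2: thread C executes C1 (x = x * -1). Shared: x=-2. PCs: A@0 B@1 C@1
Step 3: thread B executes B2 (x = x). Shared: x=-2. PCs: A@0 B@2 C@1
Step 4: thread A executes A1 (x = x + 4). Shared: x=2. PCs: A@1 B@2 C@1
Step 5: thread A executes A2 (x = x + 3). Shared: x=5. PCs: A@2 B@2 C@1
Step 6: thread C executes C2 (x = 9). Shared: x=9. PCs: A@2 B@2 C@2
Step 7: thread A executes A3 (x = x + 5). Shared: x=14. PCs: A@3 B@2 C@2
Step 8: thread A executes A4 (x = 6). Shared: x=6. PCs: A@4 B@2 C@2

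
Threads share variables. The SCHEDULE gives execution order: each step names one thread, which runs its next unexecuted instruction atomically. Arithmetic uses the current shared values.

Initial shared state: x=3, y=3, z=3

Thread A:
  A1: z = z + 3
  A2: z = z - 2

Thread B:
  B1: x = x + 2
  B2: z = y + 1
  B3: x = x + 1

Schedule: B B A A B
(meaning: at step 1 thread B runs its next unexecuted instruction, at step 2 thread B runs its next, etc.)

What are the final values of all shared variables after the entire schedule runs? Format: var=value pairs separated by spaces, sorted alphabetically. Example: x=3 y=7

Step 1: thread B executes B1 (x = x + 2). Shared: x=5 y=3 z=3. PCs: A@0 B@1
Step 2: thread B executes B2 (z = y + 1). Shared: x=5 y=3 z=4. PCs: A@0 B@2
Step 3: thread A executes A1 (z = z + 3). Shared: x=5 y=3 z=7. PCs: A@1 B@2
Step 4: thread A executes A2 (z = z - 2). Shared: x=5 y=3 z=5. PCs: A@2 B@2
Step 5: thread B executes B3 (x = x + 1). Shared: x=6 y=3 z=5. PCs: A@2 B@3

Answer: x=6 y=3 z=5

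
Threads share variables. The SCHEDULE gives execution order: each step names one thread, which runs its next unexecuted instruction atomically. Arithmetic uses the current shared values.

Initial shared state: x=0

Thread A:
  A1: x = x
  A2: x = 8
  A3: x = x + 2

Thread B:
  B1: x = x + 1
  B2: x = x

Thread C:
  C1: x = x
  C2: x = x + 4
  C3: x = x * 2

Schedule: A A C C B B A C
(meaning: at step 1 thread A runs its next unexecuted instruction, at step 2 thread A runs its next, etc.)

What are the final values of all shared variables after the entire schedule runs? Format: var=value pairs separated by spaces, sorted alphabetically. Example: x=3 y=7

Answer: x=30

Derivation:
Step 1: thread A executes A1 (x = x). Shared: x=0. PCs: A@1 B@0 C@0
Step 2: thread A executes A2 (x = 8). Shared: x=8. PCs: A@2 B@0 C@0
Step 3: thread C executes C1 (x = x). Shared: x=8. PCs: A@2 B@0 C@1
Step 4: thread C executes C2 (x = x + 4). Shared: x=12. PCs: A@2 B@0 C@2
Step 5: thread B executes B1 (x = x + 1). Shared: x=13. PCs: A@2 B@1 C@2
Step 6: thread B executes B2 (x = x). Shared: x=13. PCs: A@2 B@2 C@2
Step 7: thread A executes A3 (x = x + 2). Shared: x=15. PCs: A@3 B@2 C@2
Step 8: thread C executes C3 (x = x * 2). Shared: x=30. PCs: A@3 B@2 C@3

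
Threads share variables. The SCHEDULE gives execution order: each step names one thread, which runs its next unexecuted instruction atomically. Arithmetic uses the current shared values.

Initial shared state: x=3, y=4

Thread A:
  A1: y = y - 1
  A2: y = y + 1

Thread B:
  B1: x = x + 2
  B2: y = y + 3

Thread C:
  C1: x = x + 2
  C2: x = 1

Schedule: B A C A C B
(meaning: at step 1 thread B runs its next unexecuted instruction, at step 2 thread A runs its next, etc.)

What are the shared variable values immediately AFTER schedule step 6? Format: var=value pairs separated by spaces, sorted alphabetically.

Step 1: thread B executes B1 (x = x + 2). Shared: x=5 y=4. PCs: A@0 B@1 C@0
Step 2: thread A executes A1 (y = y - 1). Shared: x=5 y=3. PCs: A@1 B@1 C@0
Step 3: thread C executes C1 (x = x + 2). Shared: x=7 y=3. PCs: A@1 B@1 C@1
Step 4: thread A executes A2 (y = y + 1). Shared: x=7 y=4. PCs: A@2 B@1 C@1
Step 5: thread C executes C2 (x = 1). Shared: x=1 y=4. PCs: A@2 B@1 C@2
Step 6: thread B executes B2 (y = y + 3). Shared: x=1 y=7. PCs: A@2 B@2 C@2

Answer: x=1 y=7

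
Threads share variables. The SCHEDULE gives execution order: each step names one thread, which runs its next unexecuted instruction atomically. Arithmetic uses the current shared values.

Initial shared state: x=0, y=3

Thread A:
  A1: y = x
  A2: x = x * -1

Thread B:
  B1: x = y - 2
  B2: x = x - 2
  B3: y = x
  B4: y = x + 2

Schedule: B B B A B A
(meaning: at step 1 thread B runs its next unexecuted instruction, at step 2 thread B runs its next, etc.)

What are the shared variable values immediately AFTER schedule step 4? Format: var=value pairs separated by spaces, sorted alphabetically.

Step 1: thread B executes B1 (x = y - 2). Shared: x=1 y=3. PCs: A@0 B@1
Step 2: thread B executes B2 (x = x - 2). Shared: x=-1 y=3. PCs: A@0 B@2
Step 3: thread B executes B3 (y = x). Shared: x=-1 y=-1. PCs: A@0 B@3
Step 4: thread A executes A1 (y = x). Shared: x=-1 y=-1. PCs: A@1 B@3

Answer: x=-1 y=-1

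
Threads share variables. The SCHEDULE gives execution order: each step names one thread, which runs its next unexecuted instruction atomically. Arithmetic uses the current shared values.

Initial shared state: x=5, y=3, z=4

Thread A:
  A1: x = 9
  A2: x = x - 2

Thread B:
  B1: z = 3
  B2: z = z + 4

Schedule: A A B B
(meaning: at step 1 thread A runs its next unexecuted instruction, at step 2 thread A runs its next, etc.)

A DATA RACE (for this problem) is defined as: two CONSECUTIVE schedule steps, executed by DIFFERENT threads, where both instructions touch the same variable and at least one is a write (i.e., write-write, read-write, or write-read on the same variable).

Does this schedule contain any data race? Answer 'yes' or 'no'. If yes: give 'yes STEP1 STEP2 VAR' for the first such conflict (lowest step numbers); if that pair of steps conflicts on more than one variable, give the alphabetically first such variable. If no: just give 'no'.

Steps 1,2: same thread (A). No race.
Steps 2,3: A(r=x,w=x) vs B(r=-,w=z). No conflict.
Steps 3,4: same thread (B). No race.

Answer: no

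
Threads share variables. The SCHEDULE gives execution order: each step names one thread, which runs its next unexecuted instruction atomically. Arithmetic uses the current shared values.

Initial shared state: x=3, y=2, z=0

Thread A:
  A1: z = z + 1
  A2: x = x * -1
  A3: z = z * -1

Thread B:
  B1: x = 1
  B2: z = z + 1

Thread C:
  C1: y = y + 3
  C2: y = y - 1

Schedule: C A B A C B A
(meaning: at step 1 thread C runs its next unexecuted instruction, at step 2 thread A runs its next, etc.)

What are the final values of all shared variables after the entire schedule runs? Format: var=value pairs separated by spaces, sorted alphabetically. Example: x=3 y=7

Answer: x=-1 y=4 z=-2

Derivation:
Step 1: thread C executes C1 (y = y + 3). Shared: x=3 y=5 z=0. PCs: A@0 B@0 C@1
Step 2: thread A executes A1 (z = z + 1). Shared: x=3 y=5 z=1. PCs: A@1 B@0 C@1
Step 3: thread B executes B1 (x = 1). Shared: x=1 y=5 z=1. PCs: A@1 B@1 C@1
Step 4: thread A executes A2 (x = x * -1). Shared: x=-1 y=5 z=1. PCs: A@2 B@1 C@1
Step 5: thread C executes C2 (y = y - 1). Shared: x=-1 y=4 z=1. PCs: A@2 B@1 C@2
Step 6: thread B executes B2 (z = z + 1). Shared: x=-1 y=4 z=2. PCs: A@2 B@2 C@2
Step 7: thread A executes A3 (z = z * -1). Shared: x=-1 y=4 z=-2. PCs: A@3 B@2 C@2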